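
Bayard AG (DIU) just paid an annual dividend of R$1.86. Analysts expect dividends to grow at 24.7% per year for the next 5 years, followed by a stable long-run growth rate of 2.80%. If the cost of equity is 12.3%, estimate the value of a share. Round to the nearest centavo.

R$46.85

Two-stage DDM. Project D₁…D_5 at 0.247, terminal growth 0.028, discount at r = 0.123.
D_1 = 2.3194
D_2 = 2.8923
D_3 = 3.6067
D_4 = 4.4976
D_5 = 5.6085
Terminal value at t=5: TV = D_6/(r−g) = 5.7655/(0.123−0.028) = 60.6897
P₀ = 2.3194/(1+0.123)^1 + 2.8923/(1+0.123)^2 + 3.6067/(1+0.123)^3 + 4.4976/(1+0.123)^4 + 5.6085/(1+0.123)^5 + 60.6897/(1+0.123)^5 = 46.8529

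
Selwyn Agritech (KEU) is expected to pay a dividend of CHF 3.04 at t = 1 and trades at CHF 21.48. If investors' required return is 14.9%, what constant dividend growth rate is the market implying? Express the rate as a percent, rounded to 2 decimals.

From P₀ = D₁/(r − g), the implied growth is g = r − D₁/P₀.
g = 0.149 − 3.04/21.48 = 0.149 − 0.14153 = 0.00747

0.75%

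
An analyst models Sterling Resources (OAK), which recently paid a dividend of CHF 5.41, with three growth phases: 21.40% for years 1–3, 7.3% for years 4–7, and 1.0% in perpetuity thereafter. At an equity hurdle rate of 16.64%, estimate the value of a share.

Three-stage DDM. Project D₁…D_7; terminal Gordon value at t=7 with g = 0.01; discount at r = 0.1664.
D_1 = 6.5677
D_2 = 7.9732
D_3 = 9.6795
D_4 = 10.3861
D_5 = 11.1443
D_6 = 11.9578
D_7 = 12.8308
TV_7 = 12.9591/(0.1664−0.01) = 82.8585
P₀ = Σ Dₜ/(1+r)ᵗ + TV_7/(1+r)^7 = 65.6914

CHF 65.69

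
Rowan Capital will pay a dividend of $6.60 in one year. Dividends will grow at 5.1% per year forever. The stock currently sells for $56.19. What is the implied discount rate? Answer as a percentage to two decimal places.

16.85%

Rearranging the constant-growth DDM: r = D₁/P₀ + g.
r = 6.6000 / 56.19 + 0.051 = 0.11746 + 0.051 = 0.16846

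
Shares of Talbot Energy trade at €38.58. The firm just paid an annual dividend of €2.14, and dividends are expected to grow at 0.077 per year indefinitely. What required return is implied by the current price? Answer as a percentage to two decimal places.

Rearranging the constant-growth DDM: r = D₁/P₀ + g.
D₁ = 2.14 × (1 + 0.077) = 2.3048.
r = 2.3048 / 38.58 + 0.077 = 0.05974 + 0.077 = 0.13674

13.67%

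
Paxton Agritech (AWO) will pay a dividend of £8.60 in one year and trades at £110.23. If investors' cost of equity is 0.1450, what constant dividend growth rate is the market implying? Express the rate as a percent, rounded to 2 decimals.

6.70%

From P₀ = D₁/(r − g), the implied growth is g = r − D₁/P₀.
g = 0.145 − 8.60/110.23 = 0.145 − 0.07802 = 0.06698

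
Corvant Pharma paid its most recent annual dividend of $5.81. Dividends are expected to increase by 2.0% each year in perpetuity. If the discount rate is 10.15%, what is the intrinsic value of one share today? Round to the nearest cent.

Gordon growth model: P₀ = D₁/(r − g). D₁ = 5.81 × (1 + 0.02) = 5.9262.
P₀ = 5.9262 / (0.1015 − 0.02) = 5.9262 / 0.0815 = 72.7141

$72.71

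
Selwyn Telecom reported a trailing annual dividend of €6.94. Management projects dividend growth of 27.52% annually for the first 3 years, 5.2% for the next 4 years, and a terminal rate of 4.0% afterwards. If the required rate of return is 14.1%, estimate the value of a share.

€129.96

Three-stage DDM. Project D₁…D_7; terminal Gordon value at t=7 with g = 0.04; discount at r = 0.141.
D_1 = 8.8499
D_2 = 11.2854
D_3 = 14.3911
D_4 = 15.1395
D_5 = 15.9267
D_6 = 16.7549
D_7 = 17.6261
TV_7 = 18.3312/(0.141−0.04) = 181.4969
P₀ = Σ Dₜ/(1+r)ᵗ + TV_7/(1+r)^7 = 129.9642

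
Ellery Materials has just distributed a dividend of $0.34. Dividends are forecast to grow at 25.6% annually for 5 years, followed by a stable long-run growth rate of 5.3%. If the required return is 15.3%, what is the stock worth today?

$7.71

Two-stage DDM. Project D₁…D_5 at 0.256, terminal growth 0.053, discount at r = 0.153.
D_1 = 0.4270
D_2 = 0.5364
D_3 = 0.6737
D_4 = 0.8461
D_5 = 1.0627
Terminal value at t=5: TV = D_6/(r−g) = 1.1191/(0.153−0.053) = 11.1907
P₀ = 0.4270/(1+0.153)^1 + 0.5364/(1+0.153)^2 + 0.6737/(1+0.153)^3 + 0.8461/(1+0.153)^4 + 1.0627/(1+0.153)^5 + 11.1907/(1+0.153)^5 = 7.7054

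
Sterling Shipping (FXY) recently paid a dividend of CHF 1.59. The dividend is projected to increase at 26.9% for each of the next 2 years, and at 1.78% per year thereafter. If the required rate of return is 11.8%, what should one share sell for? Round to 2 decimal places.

Two-stage DDM. Project D₁…D_2 at 0.269, terminal growth 0.0178, discount at r = 0.118.
D_1 = 2.0177
D_2 = 2.5605
Terminal value at t=2: TV = D_3/(r−g) = 2.6061/(0.118−0.0178) = 26.0085
P₀ = 2.0177/(1+0.118)^1 + 2.5605/(1+0.118)^2 + 26.0085/(1+0.118)^2 = 24.6613

CHF 24.66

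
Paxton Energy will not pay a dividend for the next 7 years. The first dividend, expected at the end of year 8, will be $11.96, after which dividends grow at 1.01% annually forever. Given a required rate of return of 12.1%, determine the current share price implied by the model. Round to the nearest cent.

Deferred-dividend DDM. At t=7 the remaining stream is a growing perpetuity with first payment D_8 = 11.96.
V_7 = D_8/(r−g) = 11.96/(0.121−0.0101) = 107.8449
P₀ = V_7/(1+r)^7 = 107.8449/(1+0.121)^7 = 48.4797

$48.48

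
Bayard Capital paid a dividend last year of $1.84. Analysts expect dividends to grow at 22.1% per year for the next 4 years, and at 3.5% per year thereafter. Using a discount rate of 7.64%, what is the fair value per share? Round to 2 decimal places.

Two-stage DDM. Project D₁…D_4 at 0.221, terminal growth 0.035, discount at r = 0.0764.
D_1 = 2.2466
D_2 = 2.7431
D_3 = 3.3494
D_4 = 4.0896
Terminal value at t=4: TV = D_5/(r−g) = 4.2327/(0.0764−0.035) = 102.2399
P₀ = 2.2466/(1+0.0764)^1 + 2.7431/(1+0.0764)^2 + 3.3494/(1+0.0764)^3 + 4.0896/(1+0.0764)^4 + 102.2399/(1+0.0764)^4 = 86.3465

$86.35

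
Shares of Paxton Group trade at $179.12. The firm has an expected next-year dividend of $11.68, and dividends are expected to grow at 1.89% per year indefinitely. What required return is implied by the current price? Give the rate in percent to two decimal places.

Rearranging the constant-growth DDM: r = D₁/P₀ + g.
r = 11.6800 / 179.12 + 0.0189 = 0.06521 + 0.0189 = 0.08411

8.41%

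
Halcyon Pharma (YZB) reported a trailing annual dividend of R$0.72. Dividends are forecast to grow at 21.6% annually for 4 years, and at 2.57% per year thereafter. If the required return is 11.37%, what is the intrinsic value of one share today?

R$15.53

Two-stage DDM. Project D₁…D_4 at 0.216, terminal growth 0.0257, discount at r = 0.1137.
D_1 = 0.8755
D_2 = 1.0646
D_3 = 1.2946
D_4 = 1.5742
Terminal value at t=4: TV = D_5/(r−g) = 1.6147/(0.1137−0.0257) = 18.3487
P₀ = 0.8755/(1+0.1137)^1 + 1.0646/(1+0.1137)^2 + 1.2946/(1+0.1137)^3 + 1.5742/(1+0.1137)^4 + 18.3487/(1+0.1137)^4 = 15.5320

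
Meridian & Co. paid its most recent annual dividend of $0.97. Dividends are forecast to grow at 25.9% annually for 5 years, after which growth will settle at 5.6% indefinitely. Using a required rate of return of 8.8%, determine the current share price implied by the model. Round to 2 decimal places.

Two-stage DDM. Project D₁…D_5 at 0.259, terminal growth 0.056, discount at r = 0.088.
D_1 = 1.2212
D_2 = 1.5375
D_3 = 1.9357
D_4 = 2.4371
D_5 = 3.0683
Terminal value at t=5: TV = D_6/(r−g) = 3.2401/(0.088−0.056) = 101.2545
P₀ = 1.2212/(1+0.088)^1 + 1.5375/(1+0.088)^2 + 1.9357/(1+0.088)^3 + 2.4371/(1+0.088)^4 + 3.0683/(1+0.088)^5 + 101.2545/(1+0.088)^5 = 74.0917

$74.09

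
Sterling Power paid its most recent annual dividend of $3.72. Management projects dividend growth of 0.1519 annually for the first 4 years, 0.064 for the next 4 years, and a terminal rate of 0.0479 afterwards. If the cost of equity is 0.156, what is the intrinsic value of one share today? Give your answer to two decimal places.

Three-stage DDM. Project D₁…D_8; terminal Gordon value at t=8 with g = 0.0479; discount at r = 0.156.
D_1 = 4.2851
D_2 = 4.9360
D_3 = 5.6857
D_4 = 6.5494
D_5 = 6.9686
D_6 = 7.4146
D_7 = 7.8891
D_8 = 8.3940
TV_8 = 8.7961/(0.156−0.0479) = 81.3697
P₀ = Σ Dₜ/(1+r)ᵗ + TV_8/(1+r)^8 = 52.2382

$52.24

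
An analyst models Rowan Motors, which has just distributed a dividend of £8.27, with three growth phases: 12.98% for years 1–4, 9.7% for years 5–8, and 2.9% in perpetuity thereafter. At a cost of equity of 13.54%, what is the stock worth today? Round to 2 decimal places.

£130.79

Three-stage DDM. Project D₁…D_8; terminal Gordon value at t=8 with g = 0.029; discount at r = 0.1354.
D_1 = 9.3434
D_2 = 10.5562
D_3 = 11.9264
D_4 = 13.4745
D_5 = 14.7815
D_6 = 16.2153
D_7 = 17.7882
D_8 = 19.5136
TV_8 = 20.0795/(0.1354−0.029) = 188.7174
P₀ = Σ Dₜ/(1+r)ᵗ + TV_8/(1+r)^8 = 130.7868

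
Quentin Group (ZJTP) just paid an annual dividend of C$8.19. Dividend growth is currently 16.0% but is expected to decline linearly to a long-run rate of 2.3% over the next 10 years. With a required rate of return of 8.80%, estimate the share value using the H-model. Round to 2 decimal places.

H-model: P₀ = D₀[(1+g_L) + H(g_S−g_L)]/(r−g_L), with H = 10/2 = 5.
P₀ = 8.19 × [(1+0.023) + 5×(0.16−0.023)] / (0.088−0.023)
   = 8.19 × 1.7080 / 0.065 = 215.2080

C$215.21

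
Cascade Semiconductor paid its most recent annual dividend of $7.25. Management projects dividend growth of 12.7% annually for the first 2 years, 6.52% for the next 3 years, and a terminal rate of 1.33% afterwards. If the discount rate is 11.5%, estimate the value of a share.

$99.38

Three-stage DDM. Project D₁…D_5; terminal Gordon value at t=5 with g = 0.0133; discount at r = 0.115.
D_1 = 8.1707
D_2 = 9.2084
D_3 = 9.8088
D_4 = 10.4484
D_5 = 11.1296
TV_5 = 11.2776/(0.115−0.0133) = 110.8910
P₀ = Σ Dₜ/(1+r)ᵗ + TV_5/(1+r)^5 = 99.3752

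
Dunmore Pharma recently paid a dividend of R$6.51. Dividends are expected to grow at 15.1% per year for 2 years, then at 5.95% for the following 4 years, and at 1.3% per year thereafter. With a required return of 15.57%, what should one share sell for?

Three-stage DDM. Project D₁…D_6; terminal Gordon value at t=6 with g = 0.013; discount at r = 0.1557.
D_1 = 7.4930
D_2 = 8.6245
D_3 = 9.1376
D_4 = 9.6813
D_5 = 10.2573
D_6 = 10.8676
TV_6 = 11.0089/(0.1557−0.013) = 77.1473
P₀ = Σ Dₜ/(1+r)ᵗ + TV_6/(1+r)^6 = 66.2015

R$66.20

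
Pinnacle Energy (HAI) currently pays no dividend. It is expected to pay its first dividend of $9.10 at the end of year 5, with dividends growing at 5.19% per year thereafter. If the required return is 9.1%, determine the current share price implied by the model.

Deferred-dividend DDM. At t=4 the remaining stream is a growing perpetuity with first payment D_5 = 9.10.
V_4 = D_5/(r−g) = 9.10/(0.091−0.0519) = 232.7366
P₀ = V_4/(1+r)^4 = 232.7366/(1+0.091)^4 = 164.2728

$164.27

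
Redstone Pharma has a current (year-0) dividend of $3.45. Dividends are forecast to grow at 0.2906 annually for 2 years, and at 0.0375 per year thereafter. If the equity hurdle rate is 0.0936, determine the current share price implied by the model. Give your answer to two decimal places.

Two-stage DDM. Project D₁…D_2 at 0.2906, terminal growth 0.0375, discount at r = 0.0936.
D_1 = 4.4526
D_2 = 5.7465
Terminal value at t=2: TV = D_3/(r−g) = 5.9620/(0.0936−0.0375) = 106.2742
P₀ = 4.4526/(1+0.0936)^1 + 5.7465/(1+0.0936)^2 + 106.2742/(1+0.0936)^2 = 97.7373

$97.74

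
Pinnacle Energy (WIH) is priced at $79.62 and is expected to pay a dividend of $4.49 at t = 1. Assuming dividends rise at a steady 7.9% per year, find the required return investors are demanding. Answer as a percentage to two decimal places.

Rearranging the constant-growth DDM: r = D₁/P₀ + g.
r = 4.4900 / 79.62 + 0.079 = 0.05639 + 0.079 = 0.13539

13.54%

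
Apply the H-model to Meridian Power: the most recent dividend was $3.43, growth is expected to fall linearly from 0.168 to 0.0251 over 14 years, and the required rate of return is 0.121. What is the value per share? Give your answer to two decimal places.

H-model: P₀ = D₀[(1+g_L) + H(g_S−g_L)]/(r−g_L), with H = 14/2 = 7.
P₀ = 3.43 × [(1+0.0251) + 7×(0.168−0.0251)] / (0.121−0.0251)
   = 3.43 × 2.0254 / 0.0959 = 72.4413

$72.44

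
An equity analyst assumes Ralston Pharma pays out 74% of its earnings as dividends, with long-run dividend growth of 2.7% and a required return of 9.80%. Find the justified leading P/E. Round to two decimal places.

10.42

Justified leading P/E = b/(r−g) = 0.74/(0.098−0.027) = 10.4225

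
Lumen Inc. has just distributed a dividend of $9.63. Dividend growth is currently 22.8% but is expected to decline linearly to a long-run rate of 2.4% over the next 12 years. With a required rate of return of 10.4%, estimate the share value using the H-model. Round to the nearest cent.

H-model: P₀ = D₀[(1+g_L) + H(g_S−g_L)]/(r−g_L), with H = 12/2 = 6.
P₀ = 9.63 × [(1+0.024) + 6×(0.228−0.024)] / (0.104−0.024)
   = 9.63 × 2.2480 / 0.08 = 270.6030

$270.60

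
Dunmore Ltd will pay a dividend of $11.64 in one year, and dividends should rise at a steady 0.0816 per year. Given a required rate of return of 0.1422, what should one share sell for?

$192.08

Gordon growth model: P₀ = D₁/(r − g), with D₁ = 11.64 given directly.
P₀ = 11.6400 / (0.1422 − 0.0816) = 11.6400 / 0.0606 = 192.0792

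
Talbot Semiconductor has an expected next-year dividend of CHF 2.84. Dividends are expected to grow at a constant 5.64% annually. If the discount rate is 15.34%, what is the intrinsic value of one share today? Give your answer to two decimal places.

Gordon growth model: P₀ = D₁/(r − g), with D₁ = 2.84 given directly.
P₀ = 2.8400 / (0.1534 − 0.0564) = 2.8400 / 0.097 = 29.2784

CHF 29.28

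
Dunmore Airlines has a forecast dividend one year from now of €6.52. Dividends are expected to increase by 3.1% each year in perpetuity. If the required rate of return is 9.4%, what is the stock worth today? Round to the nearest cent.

Gordon growth model: P₀ = D₁/(r − g), with D₁ = 6.52 given directly.
P₀ = 6.5200 / (0.094 − 0.031) = 6.5200 / 0.063 = 103.4921

€103.49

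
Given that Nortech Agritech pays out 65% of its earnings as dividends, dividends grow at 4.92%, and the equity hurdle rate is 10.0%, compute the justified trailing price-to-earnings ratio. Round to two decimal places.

13.42

Justified trailing P/E = b(1+g)/(r−g) = 0.65×(1+0.0492)/(0.1−0.0492) = 13.4248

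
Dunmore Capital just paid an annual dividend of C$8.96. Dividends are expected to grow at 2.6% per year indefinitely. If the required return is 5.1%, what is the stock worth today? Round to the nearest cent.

C$367.72

Gordon growth model: P₀ = D₁/(r − g). D₁ = 8.96 × (1 + 0.026) = 9.1930.
P₀ = 9.1930 / (0.051 − 0.026) = 9.1930 / 0.025 = 367.7184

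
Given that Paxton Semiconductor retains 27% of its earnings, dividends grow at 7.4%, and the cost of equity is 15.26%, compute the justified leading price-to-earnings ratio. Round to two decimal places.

9.29

Payout ratio b = 1 − 0.27 = 0.73.
Justified leading P/E = b/(r−g) = 0.73/(0.1526−0.074) = 9.2875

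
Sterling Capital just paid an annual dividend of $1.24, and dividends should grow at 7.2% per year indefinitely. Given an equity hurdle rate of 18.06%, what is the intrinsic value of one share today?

$12.24

Gordon growth model: P₀ = D₁/(r − g). D₁ = 1.24 × (1 + 0.072) = 1.3293.
P₀ = 1.3293 / (0.1806 − 0.072) = 1.3293 / 0.1086 = 12.2401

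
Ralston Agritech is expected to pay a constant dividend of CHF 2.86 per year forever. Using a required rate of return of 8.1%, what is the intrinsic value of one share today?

CHF 35.31

Zero-growth DDM (perpetuity): P₀ = D/r = 2.86 / 0.081 = 35.3086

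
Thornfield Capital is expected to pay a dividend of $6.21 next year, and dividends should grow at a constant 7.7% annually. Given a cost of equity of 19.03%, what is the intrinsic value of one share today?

Gordon growth model: P₀ = D₁/(r − g), with D₁ = 6.21 given directly.
P₀ = 6.2100 / (0.1903 − 0.077) = 6.2100 / 0.1133 = 54.8102

$54.81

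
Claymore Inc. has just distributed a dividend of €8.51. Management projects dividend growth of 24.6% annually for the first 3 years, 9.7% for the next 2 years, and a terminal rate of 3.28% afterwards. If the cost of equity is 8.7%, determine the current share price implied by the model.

€308.49

Three-stage DDM. Project D₁…D_5; terminal Gordon value at t=5 with g = 0.0328; discount at r = 0.087.
D_1 = 10.6035
D_2 = 13.2119
D_3 = 16.4620
D_4 = 18.0589
D_5 = 19.8106
TV_5 = 20.4604/(0.087−0.0328) = 377.4973
P₀ = Σ Dₜ/(1+r)ᵗ + TV_5/(1+r)^5 = 308.4948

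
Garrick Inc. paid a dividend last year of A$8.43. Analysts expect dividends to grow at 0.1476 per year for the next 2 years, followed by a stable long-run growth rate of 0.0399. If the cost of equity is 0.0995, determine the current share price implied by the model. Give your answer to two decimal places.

A$178.22

Two-stage DDM. Project D₁…D_2 at 0.1476, terminal growth 0.0399, discount at r = 0.0995.
D_1 = 9.6743
D_2 = 11.1022
Terminal value at t=2: TV = D_3/(r−g) = 11.5452/(0.0995−0.0399) = 193.7109
P₀ = 9.6743/(1+0.0995)^1 + 11.1022/(1+0.0995)^2 + 193.7109/(1+0.0995)^2 = 178.2198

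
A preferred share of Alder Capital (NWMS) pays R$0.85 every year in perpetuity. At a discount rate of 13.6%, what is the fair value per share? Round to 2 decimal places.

Zero-growth DDM (perpetuity): P₀ = D/r = 0.85 / 0.136 = 6.2500

R$6.25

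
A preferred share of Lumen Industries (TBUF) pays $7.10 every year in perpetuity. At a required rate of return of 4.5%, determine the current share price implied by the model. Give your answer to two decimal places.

$157.78

Zero-growth DDM (perpetuity): P₀ = D/r = 7.10 / 0.045 = 157.7778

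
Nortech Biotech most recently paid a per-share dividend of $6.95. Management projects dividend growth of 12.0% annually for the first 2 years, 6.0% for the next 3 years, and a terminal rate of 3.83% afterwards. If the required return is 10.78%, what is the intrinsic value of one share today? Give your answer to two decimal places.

Three-stage DDM. Project D₁…D_5; terminal Gordon value at t=5 with g = 0.0383; discount at r = 0.1078.
D_1 = 7.7840
D_2 = 8.7181
D_3 = 9.2412
D_4 = 9.7956
D_5 = 10.3834
TV_5 = 10.7811/(0.1078−0.0383) = 155.1231
P₀ = Σ Dₜ/(1+r)ᵗ + TV_5/(1+r)^5 = 126.6312

$126.63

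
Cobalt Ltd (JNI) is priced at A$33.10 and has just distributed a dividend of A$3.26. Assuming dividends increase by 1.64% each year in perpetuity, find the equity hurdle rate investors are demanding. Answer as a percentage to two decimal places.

Rearranging the constant-growth DDM: r = D₁/P₀ + g.
D₁ = 3.26 × (1 + 0.0164) = 3.3135.
r = 3.3135 / 33.10 + 0.0164 = 0.10010 + 0.0164 = 0.11650

11.65%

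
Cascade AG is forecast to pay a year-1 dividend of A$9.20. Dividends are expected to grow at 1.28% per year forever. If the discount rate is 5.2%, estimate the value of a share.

A$234.69

Gordon growth model: P₀ = D₁/(r − g), with D₁ = 9.20 given directly.
P₀ = 9.2000 / (0.052 − 0.0128) = 9.2000 / 0.0392 = 234.6939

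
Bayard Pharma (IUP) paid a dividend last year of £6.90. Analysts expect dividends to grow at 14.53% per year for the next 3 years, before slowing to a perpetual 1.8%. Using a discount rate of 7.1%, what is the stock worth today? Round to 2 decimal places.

Two-stage DDM. Project D₁…D_3 at 0.1453, terminal growth 0.018, discount at r = 0.071.
D_1 = 7.9026
D_2 = 9.0508
D_3 = 10.3659
Terminal value at t=3: TV = D_4/(r−g) = 10.5525/(0.071−0.018) = 199.1034
P₀ = 7.9026/(1+0.071)^1 + 9.0508/(1+0.071)^2 + 10.3659/(1+0.071)^3 + 199.1034/(1+0.071)^3 = 185.7801

£185.78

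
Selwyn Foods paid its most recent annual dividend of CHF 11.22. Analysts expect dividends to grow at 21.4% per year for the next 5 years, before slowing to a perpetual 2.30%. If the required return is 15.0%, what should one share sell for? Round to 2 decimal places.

Two-stage DDM. Project D₁…D_5 at 0.214, terminal growth 0.023, discount at r = 0.15.
D_1 = 13.6211
D_2 = 16.5360
D_3 = 20.0747
D_4 = 24.3707
D_5 = 29.5860
Terminal value at t=5: TV = D_6/(r−g) = 30.2665/(0.15−0.023) = 238.3187
P₀ = 13.6211/(1+0.15)^1 + 16.5360/(1+0.15)^2 + 20.0747/(1+0.15)^3 + 24.3707/(1+0.15)^4 + 29.5860/(1+0.15)^5 + 238.3187/(1+0.15)^5 = 184.6775

CHF 184.68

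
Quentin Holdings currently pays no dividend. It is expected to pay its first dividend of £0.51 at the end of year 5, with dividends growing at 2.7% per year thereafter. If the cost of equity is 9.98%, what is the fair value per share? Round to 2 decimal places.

Deferred-dividend DDM. At t=4 the remaining stream is a growing perpetuity with first payment D_5 = 0.51.
V_4 = D_5/(r−g) = 0.51/(0.0998−0.027) = 7.0055
P₀ = V_4/(1+r)^4 = 7.0055/(1+0.0998)^4 = 4.7883

£4.79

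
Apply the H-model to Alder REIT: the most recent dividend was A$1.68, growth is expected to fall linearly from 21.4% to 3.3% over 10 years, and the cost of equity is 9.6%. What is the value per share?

A$51.68

H-model: P₀ = D₀[(1+g_L) + H(g_S−g_L)]/(r−g_L), with H = 10/2 = 5.
P₀ = 1.68 × [(1+0.033) + 5×(0.214−0.033)] / (0.096−0.033)
   = 1.68 × 1.9380 / 0.063 = 51.6800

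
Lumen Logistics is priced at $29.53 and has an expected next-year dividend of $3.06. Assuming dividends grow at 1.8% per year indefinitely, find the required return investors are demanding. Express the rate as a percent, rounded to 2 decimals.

12.16%

Rearranging the constant-growth DDM: r = D₁/P₀ + g.
r = 3.0600 / 29.53 + 0.018 = 0.10362 + 0.018 = 0.12162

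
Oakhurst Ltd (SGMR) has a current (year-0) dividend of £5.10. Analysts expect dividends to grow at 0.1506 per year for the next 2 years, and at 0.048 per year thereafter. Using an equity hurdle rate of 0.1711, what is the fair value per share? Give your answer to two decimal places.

£51.85

Two-stage DDM. Project D₁…D_2 at 0.1506, terminal growth 0.048, discount at r = 0.1711.
D_1 = 5.8681
D_2 = 6.7518
Terminal value at t=2: TV = D_3/(r−g) = 7.0759/(0.1711−0.048) = 57.4807
P₀ = 5.8681/(1+0.1711)^1 + 6.7518/(1+0.1711)^2 + 57.4807/(1+0.1711)^2 = 51.8453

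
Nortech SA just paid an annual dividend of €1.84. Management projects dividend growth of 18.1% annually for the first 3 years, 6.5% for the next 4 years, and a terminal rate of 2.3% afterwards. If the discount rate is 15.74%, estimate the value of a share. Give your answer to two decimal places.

€22.79

Three-stage DDM. Project D₁…D_7; terminal Gordon value at t=7 with g = 0.023; discount at r = 0.1574.
D_1 = 2.1730
D_2 = 2.5664
D_3 = 3.0309
D_4 = 3.2279
D_5 = 3.4377
D_6 = 3.6611
D_7 = 3.8991
TV_7 = 3.9888/(0.1574−0.023) = 29.6785
P₀ = Σ Dₜ/(1+r)ᵗ + TV_7/(1+r)^7 = 22.7941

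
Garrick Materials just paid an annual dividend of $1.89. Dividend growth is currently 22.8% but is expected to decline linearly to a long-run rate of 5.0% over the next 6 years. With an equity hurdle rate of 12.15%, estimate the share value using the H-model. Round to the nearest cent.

H-model: P₀ = D₀[(1+g_L) + H(g_S−g_L)]/(r−g_L), with H = 6/2 = 3.
P₀ = 1.89 × [(1+0.05) + 3×(0.228−0.05)] / (0.1215−0.05)
   = 1.89 × 1.5840 / 0.0715 = 41.8708

$41.87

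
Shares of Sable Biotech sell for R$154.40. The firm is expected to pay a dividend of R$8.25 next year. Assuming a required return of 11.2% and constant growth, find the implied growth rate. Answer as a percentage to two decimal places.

From P₀ = D₁/(r − g), the implied growth is g = r − D₁/P₀.
g = 0.112 − 8.25/154.40 = 0.112 − 0.05343 = 0.05857

5.86%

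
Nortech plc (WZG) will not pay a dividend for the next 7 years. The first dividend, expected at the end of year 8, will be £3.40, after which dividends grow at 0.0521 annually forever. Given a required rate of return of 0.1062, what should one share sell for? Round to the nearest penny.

Deferred-dividend DDM. At t=7 the remaining stream is a growing perpetuity with first payment D_8 = 3.40.
V_7 = D_8/(r−g) = 3.40/(0.1062−0.0521) = 62.8466
P₀ = V_7/(1+r)^7 = 62.8466/(1+0.1062)^7 = 31.0060

£31.01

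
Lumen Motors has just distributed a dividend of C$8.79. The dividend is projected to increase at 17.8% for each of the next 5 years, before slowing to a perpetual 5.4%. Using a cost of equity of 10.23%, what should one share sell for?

C$321.25

Two-stage DDM. Project D₁…D_5 at 0.178, terminal growth 0.054, discount at r = 0.1023.
D_1 = 10.3546
D_2 = 12.1977
D_3 = 14.3689
D_4 = 16.9266
D_5 = 19.9395
Terminal value at t=5: TV = D_6/(r−g) = 21.0163/(0.1023−0.054) = 435.1198
P₀ = 10.3546/(1+0.1023)^1 + 12.1977/(1+0.1023)^2 + 14.3689/(1+0.1023)^3 + 16.9266/(1+0.1023)^4 + 19.9395/(1+0.1023)^5 + 435.1198/(1+0.1023)^5 = 321.2460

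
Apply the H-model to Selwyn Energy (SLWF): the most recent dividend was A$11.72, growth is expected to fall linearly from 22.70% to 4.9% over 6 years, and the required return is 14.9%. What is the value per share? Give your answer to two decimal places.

A$185.53

H-model: P₀ = D₀[(1+g_L) + H(g_S−g_L)]/(r−g_L), with H = 6/2 = 3.
P₀ = 11.72 × [(1+0.049) + 3×(0.227−0.049)] / (0.149−0.049)
   = 11.72 × 1.5830 / 0.1 = 185.5276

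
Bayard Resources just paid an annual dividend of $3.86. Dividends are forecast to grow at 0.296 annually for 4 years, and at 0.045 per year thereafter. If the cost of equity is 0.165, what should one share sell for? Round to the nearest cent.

$71.78

Two-stage DDM. Project D₁…D_4 at 0.296, terminal growth 0.045, discount at r = 0.165.
D_1 = 5.0026
D_2 = 6.4833
D_3 = 8.4024
D_4 = 10.8895
Terminal value at t=4: TV = D_5/(r−g) = 11.3795/(0.165−0.045) = 94.8293
P₀ = 5.0026/(1+0.165)^1 + 6.4833/(1+0.165)^2 + 8.4024/(1+0.165)^3 + 10.8895/(1+0.165)^4 + 94.8293/(1+0.165)^4 = 71.7766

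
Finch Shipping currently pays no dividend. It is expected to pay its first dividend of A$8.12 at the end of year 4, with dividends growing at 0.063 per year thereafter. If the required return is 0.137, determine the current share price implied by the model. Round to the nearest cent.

A$74.65

Deferred-dividend DDM. At t=3 the remaining stream is a growing perpetuity with first payment D_4 = 8.12.
V_3 = D_4/(r−g) = 8.12/(0.137−0.063) = 109.7297
P₀ = V_3/(1+r)^3 = 109.7297/(1+0.137)^3 = 74.6523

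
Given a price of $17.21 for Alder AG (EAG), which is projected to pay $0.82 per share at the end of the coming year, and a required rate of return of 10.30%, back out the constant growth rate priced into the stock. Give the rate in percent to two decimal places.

5.54%

From P₀ = D₁/(r − g), the implied growth is g = r − D₁/P₀.
g = 0.103 − 0.82/17.21 = 0.103 − 0.04765 = 0.05535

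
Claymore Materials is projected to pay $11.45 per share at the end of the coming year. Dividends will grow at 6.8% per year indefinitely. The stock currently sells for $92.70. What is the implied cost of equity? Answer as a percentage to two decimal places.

Rearranging the constant-growth DDM: r = D₁/P₀ + g.
r = 11.4500 / 92.70 + 0.068 = 0.12352 + 0.068 = 0.19152

19.15%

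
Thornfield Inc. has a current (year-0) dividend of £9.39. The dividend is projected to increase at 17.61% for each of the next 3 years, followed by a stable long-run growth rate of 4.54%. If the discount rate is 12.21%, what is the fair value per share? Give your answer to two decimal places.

Two-stage DDM. Project D₁…D_3 at 0.1761, terminal growth 0.0454, discount at r = 0.1221.
D_1 = 11.0436
D_2 = 12.9884
D_3 = 15.2756
Terminal value at t=3: TV = D_4/(r−g) = 15.9691/(0.1221−0.0454) = 208.2023
P₀ = 11.0436/(1+0.1221)^1 + 12.9884/(1+0.1221)^2 + 15.2756/(1+0.1221)^3 + 208.2023/(1+0.1221)^3 = 178.3331

£178.33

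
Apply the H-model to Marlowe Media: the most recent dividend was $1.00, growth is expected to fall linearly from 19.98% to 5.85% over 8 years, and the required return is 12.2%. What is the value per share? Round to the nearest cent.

H-model: P₀ = D₀[(1+g_L) + H(g_S−g_L)]/(r−g_L), with H = 8/2 = 4.
P₀ = 1.00 × [(1+0.0585) + 4×(0.1998−0.0585)] / (0.122−0.0585)
   = 1.00 × 1.6237 / 0.0635 = 25.5701

$25.57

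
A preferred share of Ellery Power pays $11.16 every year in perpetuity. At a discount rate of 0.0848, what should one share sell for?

$131.60

Zero-growth DDM (perpetuity): P₀ = D/r = 11.16 / 0.0848 = 131.6038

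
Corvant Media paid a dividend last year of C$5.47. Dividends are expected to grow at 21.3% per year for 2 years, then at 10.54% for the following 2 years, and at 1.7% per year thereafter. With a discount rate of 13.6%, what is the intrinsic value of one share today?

C$74.52

Three-stage DDM. Project D₁…D_4; terminal Gordon value at t=4 with g = 0.017; discount at r = 0.136.
D_1 = 6.6351
D_2 = 8.0484
D_3 = 8.8967
D_4 = 9.8344
TV_4 = 10.0016/(0.136−0.017) = 84.0469
P₀ = Σ Dₜ/(1+r)ᵗ + TV_4/(1+r)^4 = 74.5184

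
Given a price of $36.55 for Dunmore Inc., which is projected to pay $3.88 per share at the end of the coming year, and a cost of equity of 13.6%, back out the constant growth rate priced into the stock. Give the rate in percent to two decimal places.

2.98%

From P₀ = D₁/(r − g), the implied growth is g = r − D₁/P₀.
g = 0.136 − 3.88/36.55 = 0.136 − 0.10616 = 0.02984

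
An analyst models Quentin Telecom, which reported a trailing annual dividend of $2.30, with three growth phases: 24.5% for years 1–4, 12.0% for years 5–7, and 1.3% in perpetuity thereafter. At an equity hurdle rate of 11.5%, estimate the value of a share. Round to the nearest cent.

$59.02

Three-stage DDM. Project D₁…D_7; terminal Gordon value at t=7 with g = 0.013; discount at r = 0.115.
D_1 = 2.8635
D_2 = 3.5651
D_3 = 4.4385
D_4 = 5.5259
D_5 = 6.1890
D_6 = 6.9317
D_7 = 7.7635
TV_7 = 7.8645/(0.115−0.013) = 77.1025
P₀ = Σ Dₜ/(1+r)ᵗ + TV_7/(1+r)^7 = 59.0220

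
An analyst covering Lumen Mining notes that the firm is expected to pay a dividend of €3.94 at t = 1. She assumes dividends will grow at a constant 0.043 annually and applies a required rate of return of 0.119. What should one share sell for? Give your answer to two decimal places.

€51.84

Gordon growth model: P₀ = D₁/(r − g), with D₁ = 3.94 given directly.
P₀ = 3.9400 / (0.119 − 0.043) = 3.9400 / 0.076 = 51.8421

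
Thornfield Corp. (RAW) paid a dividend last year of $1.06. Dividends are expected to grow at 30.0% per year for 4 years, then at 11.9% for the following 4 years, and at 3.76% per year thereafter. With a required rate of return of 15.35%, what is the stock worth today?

$25.67

Three-stage DDM. Project D₁…D_8; terminal Gordon value at t=8 with g = 0.0376; discount at r = 0.1535.
D_1 = 1.3780
D_2 = 1.7914
D_3 = 2.3288
D_4 = 3.0275
D_5 = 3.3877
D_6 = 3.7909
D_7 = 4.2420
D_8 = 4.7468
TV_8 = 4.9253/(0.1535−0.0376) = 42.4958
P₀ = Σ Dₜ/(1+r)ᵗ + TV_8/(1+r)^8 = 25.6705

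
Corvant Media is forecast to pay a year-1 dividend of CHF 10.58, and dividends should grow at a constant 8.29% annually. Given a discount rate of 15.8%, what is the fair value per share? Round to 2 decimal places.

CHF 140.88

Gordon growth model: P₀ = D₁/(r − g), with D₁ = 10.58 given directly.
P₀ = 10.5800 / (0.158 − 0.0829) = 10.5800 / 0.0751 = 140.8788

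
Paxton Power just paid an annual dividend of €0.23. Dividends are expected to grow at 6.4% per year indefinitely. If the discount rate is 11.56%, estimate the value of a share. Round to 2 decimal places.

Gordon growth model: P₀ = D₁/(r − g). D₁ = 0.23 × (1 + 0.064) = 0.2447.
P₀ = 0.2447 / (0.1156 − 0.064) = 0.2447 / 0.0516 = 4.7426

€4.74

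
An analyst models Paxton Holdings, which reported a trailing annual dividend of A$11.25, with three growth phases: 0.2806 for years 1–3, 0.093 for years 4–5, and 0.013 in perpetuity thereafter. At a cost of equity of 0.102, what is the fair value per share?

A$278.47

Three-stage DDM. Project D₁…D_5; terminal Gordon value at t=5 with g = 0.013; discount at r = 0.102.
D_1 = 14.4067
D_2 = 18.4493
D_3 = 23.6262
D_4 = 25.8234
D_5 = 28.2250
TV_5 = 28.5919/(0.102−0.013) = 321.2571
P₀ = Σ Dₜ/(1+r)ᵗ + TV_5/(1+r)^5 = 278.4684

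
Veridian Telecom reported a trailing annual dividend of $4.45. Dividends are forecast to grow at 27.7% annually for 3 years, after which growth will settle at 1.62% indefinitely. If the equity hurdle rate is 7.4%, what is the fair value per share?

$150.58

Two-stage DDM. Project D₁…D_3 at 0.277, terminal growth 0.0162, discount at r = 0.074.
D_1 = 5.6826
D_2 = 7.2567
D_3 = 9.2669
Terminal value at t=3: TV = D_4/(r−g) = 9.4170/(0.074−0.0162) = 162.9236
P₀ = 5.6826/(1+0.074)^1 + 7.2567/(1+0.074)^2 + 9.2669/(1+0.074)^3 + 162.9236/(1+0.074)^3 = 150.5764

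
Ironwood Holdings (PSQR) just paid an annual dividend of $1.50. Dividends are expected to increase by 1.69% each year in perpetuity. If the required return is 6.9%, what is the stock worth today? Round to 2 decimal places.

Gordon growth model: P₀ = D₁/(r − g). D₁ = 1.50 × (1 + 0.0169) = 1.5253.
P₀ = 1.5253 / (0.069 − 0.0169) = 1.5253 / 0.0521 = 29.2774

$29.28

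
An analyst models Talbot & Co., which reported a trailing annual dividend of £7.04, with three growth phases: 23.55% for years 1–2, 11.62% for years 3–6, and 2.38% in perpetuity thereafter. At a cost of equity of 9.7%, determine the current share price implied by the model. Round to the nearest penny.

Three-stage DDM. Project D₁…D_6; terminal Gordon value at t=6 with g = 0.0238; discount at r = 0.097.
D_1 = 8.6979
D_2 = 10.7463
D_3 = 11.9950
D_4 = 13.3888
D_5 = 14.9446
D_6 = 16.6812
TV_6 = 17.0782/(0.097−0.0238) = 233.3083
P₀ = Σ Dₜ/(1+r)ᵗ + TV_6/(1+r)^6 = 188.0409

£188.04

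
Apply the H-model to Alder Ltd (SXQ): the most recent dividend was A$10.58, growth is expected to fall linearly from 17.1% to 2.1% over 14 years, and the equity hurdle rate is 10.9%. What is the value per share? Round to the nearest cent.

H-model: P₀ = D₀[(1+g_L) + H(g_S−g_L)]/(r−g_L), with H = 14/2 = 7.
P₀ = 10.58 × [(1+0.021) + 7×(0.171−0.021)] / (0.109−0.021)
   = 10.58 × 2.0710 / 0.088 = 248.9907

A$248.99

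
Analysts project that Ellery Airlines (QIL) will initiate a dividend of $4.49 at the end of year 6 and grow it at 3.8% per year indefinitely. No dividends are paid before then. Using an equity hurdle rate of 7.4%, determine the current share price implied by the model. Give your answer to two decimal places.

$87.28

Deferred-dividend DDM. At t=5 the remaining stream is a growing perpetuity with first payment D_6 = 4.49.
V_5 = D_6/(r−g) = 4.49/(0.074−0.038) = 124.7222
P₀ = V_5/(1+r)^5 = 124.7222/(1+0.074)^5 = 87.2815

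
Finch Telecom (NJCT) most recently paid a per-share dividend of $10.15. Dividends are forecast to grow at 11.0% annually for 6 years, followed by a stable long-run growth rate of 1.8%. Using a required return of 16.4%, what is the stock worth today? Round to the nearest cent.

Two-stage DDM. Project D₁…D_6 at 0.11, terminal growth 0.018, discount at r = 0.164.
D_1 = 11.2665
D_2 = 12.5058
D_3 = 13.8815
D_4 = 15.4084
D_5 = 17.1033
D_6 = 18.9847
Terminal value at t=6: TV = D_7/(r−g) = 19.3264/(0.164−0.018) = 132.3728
P₀ = 11.2665/(1+0.164)^1 + 12.5058/(1+0.164)^2 + 13.8815/(1+0.164)^3 + 15.4084/(1+0.164)^4 + 17.1033/(1+0.164)^5 + 18.9847/(1+0.164)^6 + 132.3728/(1+0.164)^6 = 104.9624

$104.96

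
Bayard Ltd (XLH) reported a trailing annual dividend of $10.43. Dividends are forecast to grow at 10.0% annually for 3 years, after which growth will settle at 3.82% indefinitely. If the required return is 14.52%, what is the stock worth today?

Two-stage DDM. Project D₁…D_3 at 0.1, terminal growth 0.0382, discount at r = 0.1452.
D_1 = 11.4730
D_2 = 12.6203
D_3 = 13.8823
Terminal value at t=3: TV = D_4/(r−g) = 14.4126/(0.1452−0.0382) = 134.6975
P₀ = 11.4730/(1+0.1452)^1 + 12.6203/(1+0.1452)^2 + 13.8823/(1+0.1452)^3 + 134.6975/(1+0.1452)^3 = 118.5685

$118.57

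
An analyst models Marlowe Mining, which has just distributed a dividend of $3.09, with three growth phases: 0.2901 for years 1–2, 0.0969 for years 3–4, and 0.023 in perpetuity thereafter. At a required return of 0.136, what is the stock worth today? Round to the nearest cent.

$48.70

Three-stage DDM. Project D₁…D_4; terminal Gordon value at t=4 with g = 0.023; discount at r = 0.136.
D_1 = 3.9864
D_2 = 5.1429
D_3 = 5.6412
D_4 = 6.1878
TV_4 = 6.3302/(0.136−0.023) = 56.0191
P₀ = Σ Dₜ/(1+r)ᵗ + TV_4/(1+r)^4 = 48.6954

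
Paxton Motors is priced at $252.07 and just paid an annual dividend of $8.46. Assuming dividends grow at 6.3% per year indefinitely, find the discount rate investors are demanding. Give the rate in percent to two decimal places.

9.87%

Rearranging the constant-growth DDM: r = D₁/P₀ + g.
D₁ = 8.46 × (1 + 0.063) = 8.9930.
r = 8.9930 / 252.07 + 0.063 = 0.03568 + 0.063 = 0.09868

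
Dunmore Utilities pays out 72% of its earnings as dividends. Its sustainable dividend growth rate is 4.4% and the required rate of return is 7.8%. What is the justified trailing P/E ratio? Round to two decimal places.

Justified trailing P/E = b(1+g)/(r−g) = 0.72×(1+0.044)/(0.078−0.044) = 22.1082

22.11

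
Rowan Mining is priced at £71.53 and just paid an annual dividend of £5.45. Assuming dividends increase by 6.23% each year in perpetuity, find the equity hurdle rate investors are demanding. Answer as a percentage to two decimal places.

14.32%

Rearranging the constant-growth DDM: r = D₁/P₀ + g.
D₁ = 5.45 × (1 + 0.0623) = 5.7895.
r = 5.7895 / 71.53 + 0.0623 = 0.08094 + 0.0623 = 0.14324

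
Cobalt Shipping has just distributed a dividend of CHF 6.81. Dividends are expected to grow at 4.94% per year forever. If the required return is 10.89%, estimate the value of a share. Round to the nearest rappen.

CHF 120.11

Gordon growth model: P₀ = D₁/(r − g). D₁ = 6.81 × (1 + 0.0494) = 7.1464.
P₀ = 7.1464 / (0.1089 − 0.0494) = 7.1464 / 0.0595 = 120.1078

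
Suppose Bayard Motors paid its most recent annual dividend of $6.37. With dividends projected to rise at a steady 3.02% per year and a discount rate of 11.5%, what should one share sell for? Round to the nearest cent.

$77.39

Gordon growth model: P₀ = D₁/(r − g). D₁ = 6.37 × (1 + 0.0302) = 6.5624.
P₀ = 6.5624 / (0.115 − 0.0302) = 6.5624 / 0.0848 = 77.3865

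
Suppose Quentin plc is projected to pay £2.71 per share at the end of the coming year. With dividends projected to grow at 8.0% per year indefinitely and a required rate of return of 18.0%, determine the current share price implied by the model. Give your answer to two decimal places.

£27.10

Gordon growth model: P₀ = D₁/(r − g), with D₁ = 2.71 given directly.
P₀ = 2.7100 / (0.18 − 0.08) = 2.7100 / 0.1 = 27.1000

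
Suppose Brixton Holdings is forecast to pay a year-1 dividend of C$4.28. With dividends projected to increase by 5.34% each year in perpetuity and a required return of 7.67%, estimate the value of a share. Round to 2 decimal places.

C$183.69

Gordon growth model: P₀ = D₁/(r − g), with D₁ = 4.28 given directly.
P₀ = 4.2800 / (0.0767 − 0.0534) = 4.2800 / 0.0233 = 183.6910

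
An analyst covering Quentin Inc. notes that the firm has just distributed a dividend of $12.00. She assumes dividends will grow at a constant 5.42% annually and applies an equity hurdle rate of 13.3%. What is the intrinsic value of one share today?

Gordon growth model: P₀ = D₁/(r − g). D₁ = 12.00 × (1 + 0.0542) = 12.6504.
P₀ = 12.6504 / (0.133 − 0.0542) = 12.6504 / 0.0788 = 160.5381

$160.54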